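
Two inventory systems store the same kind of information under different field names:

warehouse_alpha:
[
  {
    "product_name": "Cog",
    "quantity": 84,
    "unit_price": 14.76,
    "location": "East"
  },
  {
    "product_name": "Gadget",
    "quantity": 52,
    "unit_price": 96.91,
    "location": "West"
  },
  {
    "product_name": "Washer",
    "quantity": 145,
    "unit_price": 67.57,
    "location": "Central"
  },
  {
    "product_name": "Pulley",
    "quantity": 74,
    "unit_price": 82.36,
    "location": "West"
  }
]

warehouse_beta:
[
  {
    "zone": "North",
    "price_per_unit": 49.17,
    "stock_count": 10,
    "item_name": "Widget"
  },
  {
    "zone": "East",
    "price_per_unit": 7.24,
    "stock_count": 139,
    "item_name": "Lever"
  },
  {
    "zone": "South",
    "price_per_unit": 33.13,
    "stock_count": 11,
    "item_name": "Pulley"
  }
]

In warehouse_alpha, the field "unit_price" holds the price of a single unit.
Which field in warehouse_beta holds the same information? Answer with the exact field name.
price_per_unit

In warehouse_alpha, "unit_price" holds the price of a single unit.
The fields in warehouse_beta are: "zone", "price_per_unit", "stock_count", "item_name".
"price_per_unit" is the match: the name refers to the same concept and its values are decimal currency amounts (e.g. 49.17, 7.24).
The other fields ("zone", "stock_count", "item_name") hold different kinds of data.

So "unit_price" in warehouse_alpha corresponds to "price_per_unit" in warehouse_beta.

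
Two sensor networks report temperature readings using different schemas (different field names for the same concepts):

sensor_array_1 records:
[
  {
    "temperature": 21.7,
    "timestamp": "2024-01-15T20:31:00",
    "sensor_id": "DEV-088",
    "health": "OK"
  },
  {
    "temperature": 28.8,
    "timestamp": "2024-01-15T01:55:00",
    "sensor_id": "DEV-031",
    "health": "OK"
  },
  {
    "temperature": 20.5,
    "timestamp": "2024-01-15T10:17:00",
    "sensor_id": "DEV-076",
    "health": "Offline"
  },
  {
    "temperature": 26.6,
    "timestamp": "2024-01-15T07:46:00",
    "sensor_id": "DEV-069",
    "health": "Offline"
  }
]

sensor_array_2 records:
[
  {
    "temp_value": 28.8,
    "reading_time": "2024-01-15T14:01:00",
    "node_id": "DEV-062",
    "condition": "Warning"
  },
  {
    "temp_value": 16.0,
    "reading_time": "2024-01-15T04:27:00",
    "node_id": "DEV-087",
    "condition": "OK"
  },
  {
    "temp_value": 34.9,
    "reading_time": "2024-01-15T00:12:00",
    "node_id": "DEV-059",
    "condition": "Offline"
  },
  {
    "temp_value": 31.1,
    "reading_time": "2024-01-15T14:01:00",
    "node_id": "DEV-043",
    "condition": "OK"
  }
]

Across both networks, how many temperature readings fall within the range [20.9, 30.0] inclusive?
4

Schema mapping: "temperature" (sensor_array_1) = "temp_value" (sensor_array_2) = temperature

Readings in [20.9, 30.0] from sensor_array_1: 3
Readings in [20.9, 30.0] from sensor_array_2: 1

Total count: 3 + 1 = 4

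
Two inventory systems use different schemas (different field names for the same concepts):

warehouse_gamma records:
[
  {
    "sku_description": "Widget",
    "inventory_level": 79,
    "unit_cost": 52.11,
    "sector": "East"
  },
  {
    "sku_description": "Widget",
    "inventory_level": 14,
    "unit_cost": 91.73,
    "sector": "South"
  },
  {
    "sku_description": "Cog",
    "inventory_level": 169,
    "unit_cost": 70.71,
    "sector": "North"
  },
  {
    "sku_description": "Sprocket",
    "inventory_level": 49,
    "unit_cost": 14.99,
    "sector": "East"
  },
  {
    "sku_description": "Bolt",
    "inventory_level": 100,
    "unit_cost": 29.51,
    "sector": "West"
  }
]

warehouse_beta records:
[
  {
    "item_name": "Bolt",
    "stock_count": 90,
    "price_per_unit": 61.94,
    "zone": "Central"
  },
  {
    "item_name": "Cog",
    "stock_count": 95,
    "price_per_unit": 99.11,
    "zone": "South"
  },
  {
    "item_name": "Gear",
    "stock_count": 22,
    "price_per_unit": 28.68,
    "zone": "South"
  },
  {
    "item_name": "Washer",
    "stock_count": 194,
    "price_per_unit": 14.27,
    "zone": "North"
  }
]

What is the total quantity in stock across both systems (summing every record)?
812

To reconcile these schemas, identify the field holding the quantity in stock in each system:
1. In warehouse_gamma it is "inventory_level"
2. In warehouse_beta it is "stock_count"

From warehouse_gamma: 79 + 14 + 169 + 49 + 100 = 411
From warehouse_beta: 90 + 95 + 22 + 194 = 401

Total: 411 + 401 = 812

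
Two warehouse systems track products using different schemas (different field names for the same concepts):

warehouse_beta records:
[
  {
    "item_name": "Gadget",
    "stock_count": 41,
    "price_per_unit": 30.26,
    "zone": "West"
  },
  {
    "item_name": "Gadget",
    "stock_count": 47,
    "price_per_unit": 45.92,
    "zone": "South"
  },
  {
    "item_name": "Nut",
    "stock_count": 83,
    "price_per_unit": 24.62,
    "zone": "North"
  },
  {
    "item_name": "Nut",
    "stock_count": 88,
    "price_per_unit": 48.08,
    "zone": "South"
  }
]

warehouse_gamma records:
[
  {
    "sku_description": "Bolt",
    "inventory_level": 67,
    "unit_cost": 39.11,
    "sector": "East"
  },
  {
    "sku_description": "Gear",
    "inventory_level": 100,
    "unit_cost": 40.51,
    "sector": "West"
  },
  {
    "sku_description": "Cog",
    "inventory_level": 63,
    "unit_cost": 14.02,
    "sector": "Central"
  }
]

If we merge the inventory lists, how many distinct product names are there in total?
5

Schema mapping: "item_name" (warehouse_beta) = "sku_description" (warehouse_gamma) = product name

Products in warehouse_beta: ['Gadget', 'Nut']
Products in warehouse_gamma: ['Bolt', 'Cog', 'Gear']

Union (unique products): ['Bolt', 'Cog', 'Gadget', 'Gear', 'Nut']
Count: 5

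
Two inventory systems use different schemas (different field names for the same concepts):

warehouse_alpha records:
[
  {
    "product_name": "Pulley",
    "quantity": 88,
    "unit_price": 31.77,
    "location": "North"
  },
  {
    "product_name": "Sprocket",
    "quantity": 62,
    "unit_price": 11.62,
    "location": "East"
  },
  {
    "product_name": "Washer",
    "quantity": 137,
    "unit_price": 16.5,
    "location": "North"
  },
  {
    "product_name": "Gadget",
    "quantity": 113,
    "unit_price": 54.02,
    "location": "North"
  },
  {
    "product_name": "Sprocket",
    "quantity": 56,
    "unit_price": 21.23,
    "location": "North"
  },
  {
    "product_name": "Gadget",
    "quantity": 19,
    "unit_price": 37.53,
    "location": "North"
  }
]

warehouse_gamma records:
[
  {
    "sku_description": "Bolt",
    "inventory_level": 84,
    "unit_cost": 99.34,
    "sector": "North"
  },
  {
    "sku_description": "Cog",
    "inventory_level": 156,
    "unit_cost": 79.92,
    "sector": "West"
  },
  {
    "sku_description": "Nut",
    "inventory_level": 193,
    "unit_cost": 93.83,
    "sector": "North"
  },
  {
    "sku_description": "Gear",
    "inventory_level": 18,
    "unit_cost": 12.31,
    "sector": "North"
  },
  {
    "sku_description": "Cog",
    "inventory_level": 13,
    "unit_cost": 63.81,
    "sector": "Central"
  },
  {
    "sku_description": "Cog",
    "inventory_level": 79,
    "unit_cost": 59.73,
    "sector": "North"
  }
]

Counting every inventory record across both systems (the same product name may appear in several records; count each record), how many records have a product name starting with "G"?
3

Schema mapping: "product_name" (warehouse_alpha) = "sku_description" (warehouse_gamma) = product name

Records with product name starting with "G" in warehouse_alpha: 2
Records with product name starting with "G" in warehouse_gamma: 1

Total: 2 + 1 = 3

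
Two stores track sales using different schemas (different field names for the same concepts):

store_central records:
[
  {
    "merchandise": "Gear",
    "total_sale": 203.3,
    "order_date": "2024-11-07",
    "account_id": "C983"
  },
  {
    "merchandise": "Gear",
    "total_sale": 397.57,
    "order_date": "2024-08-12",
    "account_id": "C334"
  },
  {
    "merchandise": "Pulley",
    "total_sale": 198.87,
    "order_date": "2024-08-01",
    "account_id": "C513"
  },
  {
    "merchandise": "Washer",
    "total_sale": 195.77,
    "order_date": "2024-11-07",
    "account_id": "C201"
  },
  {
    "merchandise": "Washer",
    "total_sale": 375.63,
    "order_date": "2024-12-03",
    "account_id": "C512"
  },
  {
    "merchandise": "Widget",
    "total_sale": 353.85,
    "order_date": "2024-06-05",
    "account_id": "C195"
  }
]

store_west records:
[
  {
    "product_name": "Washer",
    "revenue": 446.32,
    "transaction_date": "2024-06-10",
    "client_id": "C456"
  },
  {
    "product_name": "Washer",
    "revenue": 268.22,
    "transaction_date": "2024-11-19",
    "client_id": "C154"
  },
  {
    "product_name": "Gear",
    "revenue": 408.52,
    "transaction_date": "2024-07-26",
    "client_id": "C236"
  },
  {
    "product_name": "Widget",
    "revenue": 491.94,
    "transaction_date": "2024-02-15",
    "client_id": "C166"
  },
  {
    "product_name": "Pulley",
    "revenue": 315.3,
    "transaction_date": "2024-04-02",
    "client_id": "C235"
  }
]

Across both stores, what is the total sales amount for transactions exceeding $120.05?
3655.29

Schema mapping: "total_sale" (store_central) = "revenue" (store_west) = sale amount

Sum of sales > $120.05 in store_central: 1724.99
Sum of sales > $120.05 in store_west: 1930.3

Total: 1724.99 + 1930.3 = 3655.29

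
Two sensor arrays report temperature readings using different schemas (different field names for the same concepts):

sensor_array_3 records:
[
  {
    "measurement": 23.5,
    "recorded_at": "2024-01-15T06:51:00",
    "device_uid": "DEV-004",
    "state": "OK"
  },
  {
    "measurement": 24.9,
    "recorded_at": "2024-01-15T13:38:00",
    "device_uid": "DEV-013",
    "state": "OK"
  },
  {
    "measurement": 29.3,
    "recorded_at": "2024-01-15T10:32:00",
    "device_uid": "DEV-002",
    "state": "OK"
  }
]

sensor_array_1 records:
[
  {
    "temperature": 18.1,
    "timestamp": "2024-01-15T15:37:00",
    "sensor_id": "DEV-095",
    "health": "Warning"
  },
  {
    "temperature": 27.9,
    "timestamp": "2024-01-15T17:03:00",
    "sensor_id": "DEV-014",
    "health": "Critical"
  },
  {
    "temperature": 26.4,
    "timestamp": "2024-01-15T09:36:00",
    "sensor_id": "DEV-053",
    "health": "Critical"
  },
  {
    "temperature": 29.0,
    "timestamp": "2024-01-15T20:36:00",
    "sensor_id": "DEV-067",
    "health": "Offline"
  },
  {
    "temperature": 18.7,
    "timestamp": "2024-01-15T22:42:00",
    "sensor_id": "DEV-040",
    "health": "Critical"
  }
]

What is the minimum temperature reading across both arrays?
18.1

Schema mapping: "measurement" (sensor_array_3) = "temperature" (sensor_array_1) = temperature reading

Minimum in sensor_array_3: 23.5
Minimum in sensor_array_1: 18.1

Overall minimum: min(23.5, 18.1) = 18.1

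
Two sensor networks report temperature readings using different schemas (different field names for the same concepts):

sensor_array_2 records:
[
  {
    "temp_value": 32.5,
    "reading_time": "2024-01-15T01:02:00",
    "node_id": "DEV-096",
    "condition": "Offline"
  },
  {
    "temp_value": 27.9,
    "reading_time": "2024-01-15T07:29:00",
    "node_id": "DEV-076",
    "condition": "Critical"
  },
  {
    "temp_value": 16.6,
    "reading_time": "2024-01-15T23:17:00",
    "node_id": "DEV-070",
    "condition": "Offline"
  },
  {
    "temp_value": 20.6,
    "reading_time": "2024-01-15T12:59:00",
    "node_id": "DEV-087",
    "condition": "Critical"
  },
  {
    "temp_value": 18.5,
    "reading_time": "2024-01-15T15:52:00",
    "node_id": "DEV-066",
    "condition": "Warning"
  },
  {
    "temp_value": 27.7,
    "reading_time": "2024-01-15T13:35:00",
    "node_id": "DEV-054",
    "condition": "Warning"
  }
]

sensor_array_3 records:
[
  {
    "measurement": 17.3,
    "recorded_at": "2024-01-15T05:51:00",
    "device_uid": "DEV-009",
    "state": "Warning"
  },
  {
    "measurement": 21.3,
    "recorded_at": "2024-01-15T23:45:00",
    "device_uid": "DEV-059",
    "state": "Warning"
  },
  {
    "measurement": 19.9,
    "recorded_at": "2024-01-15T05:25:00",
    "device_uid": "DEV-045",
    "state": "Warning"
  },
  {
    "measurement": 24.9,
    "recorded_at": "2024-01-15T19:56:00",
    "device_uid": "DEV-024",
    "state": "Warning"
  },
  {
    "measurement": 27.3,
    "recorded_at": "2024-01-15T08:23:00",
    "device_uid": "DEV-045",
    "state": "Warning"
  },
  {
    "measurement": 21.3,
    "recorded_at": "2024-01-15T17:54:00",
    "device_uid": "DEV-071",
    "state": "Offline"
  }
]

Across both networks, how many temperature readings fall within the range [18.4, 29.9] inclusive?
9

Schema mapping: "temp_value" (sensor_array_2) = "measurement" (sensor_array_3) = temperature

Readings in [18.4, 29.9] from sensor_array_2: 4
Readings in [18.4, 29.9] from sensor_array_3: 5

Total count: 4 + 5 = 9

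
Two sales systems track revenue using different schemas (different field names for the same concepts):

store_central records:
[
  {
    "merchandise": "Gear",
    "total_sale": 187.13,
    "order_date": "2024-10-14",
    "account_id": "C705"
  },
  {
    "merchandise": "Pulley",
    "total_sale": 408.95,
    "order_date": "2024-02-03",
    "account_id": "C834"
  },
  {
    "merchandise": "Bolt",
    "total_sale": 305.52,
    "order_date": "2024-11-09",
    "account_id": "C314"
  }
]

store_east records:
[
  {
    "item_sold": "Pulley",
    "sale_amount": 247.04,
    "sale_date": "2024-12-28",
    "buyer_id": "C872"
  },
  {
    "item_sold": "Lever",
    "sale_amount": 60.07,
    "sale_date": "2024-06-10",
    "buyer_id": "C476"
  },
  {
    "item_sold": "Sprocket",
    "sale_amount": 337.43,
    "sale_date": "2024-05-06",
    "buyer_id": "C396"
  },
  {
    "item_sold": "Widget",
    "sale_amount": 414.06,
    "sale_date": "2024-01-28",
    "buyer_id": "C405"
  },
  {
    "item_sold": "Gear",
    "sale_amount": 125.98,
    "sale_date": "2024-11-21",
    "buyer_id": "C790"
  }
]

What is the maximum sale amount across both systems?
414.06

Reconcile: "total_sale" (store_central) = "sale_amount" (store_east) = sale amount

Maximum in store_central: 408.95
Maximum in store_east: 414.06

Overall maximum: max(408.95, 414.06) = 414.06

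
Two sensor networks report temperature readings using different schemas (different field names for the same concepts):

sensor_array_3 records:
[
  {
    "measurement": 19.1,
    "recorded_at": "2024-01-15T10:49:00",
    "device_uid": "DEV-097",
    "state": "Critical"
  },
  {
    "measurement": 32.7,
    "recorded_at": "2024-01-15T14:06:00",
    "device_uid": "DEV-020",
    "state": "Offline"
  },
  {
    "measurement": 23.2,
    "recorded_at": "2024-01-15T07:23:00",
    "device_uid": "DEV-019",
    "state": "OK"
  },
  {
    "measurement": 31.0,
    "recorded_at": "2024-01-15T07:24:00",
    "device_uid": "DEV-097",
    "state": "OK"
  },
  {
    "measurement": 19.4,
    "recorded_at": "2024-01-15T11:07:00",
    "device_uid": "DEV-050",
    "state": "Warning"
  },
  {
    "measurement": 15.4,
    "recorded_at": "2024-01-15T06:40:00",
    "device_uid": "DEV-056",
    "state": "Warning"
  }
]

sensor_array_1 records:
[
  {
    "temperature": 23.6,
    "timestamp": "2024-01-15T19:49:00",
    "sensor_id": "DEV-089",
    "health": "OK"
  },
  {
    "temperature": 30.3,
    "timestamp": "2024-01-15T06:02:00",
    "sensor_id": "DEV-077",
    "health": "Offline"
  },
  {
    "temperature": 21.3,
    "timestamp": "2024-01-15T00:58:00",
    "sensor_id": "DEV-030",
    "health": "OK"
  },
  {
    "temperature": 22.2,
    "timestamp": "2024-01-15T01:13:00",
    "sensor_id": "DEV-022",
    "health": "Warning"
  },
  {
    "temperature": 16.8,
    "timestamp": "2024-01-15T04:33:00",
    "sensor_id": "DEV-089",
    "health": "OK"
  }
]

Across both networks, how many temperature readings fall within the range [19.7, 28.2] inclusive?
4

Schema mapping: "measurement" (sensor_array_3) = "temperature" (sensor_array_1) = temperature

Readings in [19.7, 28.2] from sensor_array_3: 1
Readings in [19.7, 28.2] from sensor_array_1: 3

Total count: 1 + 3 = 4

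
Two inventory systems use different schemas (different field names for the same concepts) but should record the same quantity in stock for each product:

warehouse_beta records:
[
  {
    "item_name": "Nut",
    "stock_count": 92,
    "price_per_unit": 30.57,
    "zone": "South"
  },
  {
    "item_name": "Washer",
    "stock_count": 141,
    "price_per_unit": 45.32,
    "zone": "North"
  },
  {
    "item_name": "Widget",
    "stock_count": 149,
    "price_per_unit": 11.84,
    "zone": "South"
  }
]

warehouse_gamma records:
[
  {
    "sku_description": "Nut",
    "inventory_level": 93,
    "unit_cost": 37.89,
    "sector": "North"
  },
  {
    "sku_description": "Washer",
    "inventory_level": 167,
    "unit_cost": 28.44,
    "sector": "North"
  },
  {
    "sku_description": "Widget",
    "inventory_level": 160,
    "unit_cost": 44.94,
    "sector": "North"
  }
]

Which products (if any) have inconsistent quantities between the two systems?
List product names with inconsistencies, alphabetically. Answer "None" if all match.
Nut, Washer, Widget

Schema mappings:
- "item_name" (warehouse_beta) = "sku_description" (warehouse_gamma) = product name
- "stock_count" (warehouse_beta) = "inventory_level" (warehouse_gamma) = quantity

Comparison:
  Nut: 92 vs 93 - MISMATCH
  Washer: 141 vs 167 - MISMATCH
  Widget: 149 vs 160 - MISMATCH

Products with inconsistencies: Nut, Washer, Widget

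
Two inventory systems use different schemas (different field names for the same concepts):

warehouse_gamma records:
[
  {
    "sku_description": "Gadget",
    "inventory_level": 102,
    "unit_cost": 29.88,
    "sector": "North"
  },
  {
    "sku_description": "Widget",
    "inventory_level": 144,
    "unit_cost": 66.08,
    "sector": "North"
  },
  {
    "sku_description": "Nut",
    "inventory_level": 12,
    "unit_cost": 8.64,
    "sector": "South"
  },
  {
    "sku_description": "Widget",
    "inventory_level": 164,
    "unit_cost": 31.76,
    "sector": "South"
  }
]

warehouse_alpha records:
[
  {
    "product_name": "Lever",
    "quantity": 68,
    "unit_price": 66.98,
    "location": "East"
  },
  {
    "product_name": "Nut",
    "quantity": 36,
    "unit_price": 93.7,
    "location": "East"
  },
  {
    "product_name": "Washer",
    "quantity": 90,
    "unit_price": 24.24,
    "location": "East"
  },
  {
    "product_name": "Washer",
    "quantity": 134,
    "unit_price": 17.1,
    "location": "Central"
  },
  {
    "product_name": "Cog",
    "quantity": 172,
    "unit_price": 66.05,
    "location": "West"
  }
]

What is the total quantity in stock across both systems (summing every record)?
922

To reconcile these schemas, identify the field holding the quantity in stock in each system:
1. In warehouse_gamma it is "inventory_level"
2. In warehouse_alpha it is "quantity"

From warehouse_gamma: 102 + 144 + 12 + 164 = 422
From warehouse_alpha: 68 + 36 + 90 + 134 + 172 = 500

Total: 422 + 500 = 922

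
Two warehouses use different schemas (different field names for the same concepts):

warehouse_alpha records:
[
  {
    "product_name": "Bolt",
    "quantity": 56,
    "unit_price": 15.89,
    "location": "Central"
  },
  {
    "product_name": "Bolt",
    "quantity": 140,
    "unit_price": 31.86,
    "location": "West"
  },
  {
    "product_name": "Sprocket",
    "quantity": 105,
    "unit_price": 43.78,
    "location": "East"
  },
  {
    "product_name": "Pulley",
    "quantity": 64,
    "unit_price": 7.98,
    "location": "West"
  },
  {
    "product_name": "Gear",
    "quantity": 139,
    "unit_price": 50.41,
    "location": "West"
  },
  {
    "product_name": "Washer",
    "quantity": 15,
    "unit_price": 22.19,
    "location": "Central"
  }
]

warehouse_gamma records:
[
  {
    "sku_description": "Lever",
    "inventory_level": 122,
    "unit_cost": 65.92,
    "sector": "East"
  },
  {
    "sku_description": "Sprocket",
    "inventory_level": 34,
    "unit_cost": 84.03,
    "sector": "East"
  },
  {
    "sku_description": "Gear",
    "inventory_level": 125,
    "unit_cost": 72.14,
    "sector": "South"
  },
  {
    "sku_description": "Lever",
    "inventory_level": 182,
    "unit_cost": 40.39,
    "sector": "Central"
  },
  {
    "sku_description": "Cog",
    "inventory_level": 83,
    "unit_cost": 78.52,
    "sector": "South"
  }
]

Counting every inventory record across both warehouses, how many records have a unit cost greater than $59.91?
4

Schema mapping: "unit_price" (warehouse_alpha) = "unit_cost" (warehouse_gamma) = unit cost

Records > $59.91 in warehouse_alpha: 0
Records > $59.91 in warehouse_gamma: 4

Total count: 0 + 4 = 4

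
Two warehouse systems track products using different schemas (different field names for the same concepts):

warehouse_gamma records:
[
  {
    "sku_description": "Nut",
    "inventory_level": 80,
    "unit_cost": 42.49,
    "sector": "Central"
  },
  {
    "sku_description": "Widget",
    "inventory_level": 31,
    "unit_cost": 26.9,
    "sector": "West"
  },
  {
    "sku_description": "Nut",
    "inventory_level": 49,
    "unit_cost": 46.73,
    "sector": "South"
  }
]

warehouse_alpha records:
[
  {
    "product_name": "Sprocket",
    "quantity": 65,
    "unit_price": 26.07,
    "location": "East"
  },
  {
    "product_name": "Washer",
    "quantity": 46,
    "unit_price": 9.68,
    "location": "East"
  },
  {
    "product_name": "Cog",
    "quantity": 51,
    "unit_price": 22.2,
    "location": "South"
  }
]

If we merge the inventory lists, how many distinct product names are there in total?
5

Schema mapping: "sku_description" (warehouse_gamma) = "product_name" (warehouse_alpha) = product name

Products in warehouse_gamma: ['Nut', 'Widget']
Products in warehouse_alpha: ['Cog', 'Sprocket', 'Washer']

Union (unique products): ['Cog', 'Nut', 'Sprocket', 'Washer', 'Widget']
Count: 5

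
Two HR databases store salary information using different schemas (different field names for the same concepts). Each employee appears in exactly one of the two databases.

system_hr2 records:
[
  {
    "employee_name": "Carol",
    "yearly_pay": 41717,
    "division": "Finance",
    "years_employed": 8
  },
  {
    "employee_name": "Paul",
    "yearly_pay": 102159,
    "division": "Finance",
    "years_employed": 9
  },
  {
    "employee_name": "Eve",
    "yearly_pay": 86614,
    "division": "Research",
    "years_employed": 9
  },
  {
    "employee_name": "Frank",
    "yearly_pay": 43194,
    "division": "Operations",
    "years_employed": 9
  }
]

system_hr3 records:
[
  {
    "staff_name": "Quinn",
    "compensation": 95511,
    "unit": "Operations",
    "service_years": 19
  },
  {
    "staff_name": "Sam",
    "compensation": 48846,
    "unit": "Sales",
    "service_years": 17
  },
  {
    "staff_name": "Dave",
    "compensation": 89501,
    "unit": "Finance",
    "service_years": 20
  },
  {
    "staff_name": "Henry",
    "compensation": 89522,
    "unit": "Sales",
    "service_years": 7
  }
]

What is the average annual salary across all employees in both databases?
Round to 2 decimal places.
74633.00

Schema mapping: "yearly_pay" (system_hr2) = "compensation" (system_hr3) = annual salary

All salaries: [41717, 102159, 86614, 43194, 95511, 48846, 89501, 89522]
Sum: 597064
Count: 8
Average: 597064 / 8 = 74633.00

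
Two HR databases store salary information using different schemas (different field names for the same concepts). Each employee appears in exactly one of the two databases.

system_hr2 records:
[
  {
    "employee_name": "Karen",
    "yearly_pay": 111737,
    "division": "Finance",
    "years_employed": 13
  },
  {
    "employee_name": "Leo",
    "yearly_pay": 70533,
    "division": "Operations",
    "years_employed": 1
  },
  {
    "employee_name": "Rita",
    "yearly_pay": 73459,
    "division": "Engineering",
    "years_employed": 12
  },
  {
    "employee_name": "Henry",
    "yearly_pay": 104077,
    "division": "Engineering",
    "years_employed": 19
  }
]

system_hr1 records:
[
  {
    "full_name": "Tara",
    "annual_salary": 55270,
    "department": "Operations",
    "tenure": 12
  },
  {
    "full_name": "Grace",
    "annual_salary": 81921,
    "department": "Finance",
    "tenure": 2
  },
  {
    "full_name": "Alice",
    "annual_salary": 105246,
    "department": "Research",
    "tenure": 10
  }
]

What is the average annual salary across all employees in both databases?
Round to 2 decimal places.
86034.71

Schema mapping: "yearly_pay" (system_hr2) = "annual_salary" (system_hr1) = annual salary

All salaries: [111737, 70533, 73459, 104077, 55270, 81921, 105246]
Sum: 602243
Count: 7
Average: 602243 / 7 = 86034.71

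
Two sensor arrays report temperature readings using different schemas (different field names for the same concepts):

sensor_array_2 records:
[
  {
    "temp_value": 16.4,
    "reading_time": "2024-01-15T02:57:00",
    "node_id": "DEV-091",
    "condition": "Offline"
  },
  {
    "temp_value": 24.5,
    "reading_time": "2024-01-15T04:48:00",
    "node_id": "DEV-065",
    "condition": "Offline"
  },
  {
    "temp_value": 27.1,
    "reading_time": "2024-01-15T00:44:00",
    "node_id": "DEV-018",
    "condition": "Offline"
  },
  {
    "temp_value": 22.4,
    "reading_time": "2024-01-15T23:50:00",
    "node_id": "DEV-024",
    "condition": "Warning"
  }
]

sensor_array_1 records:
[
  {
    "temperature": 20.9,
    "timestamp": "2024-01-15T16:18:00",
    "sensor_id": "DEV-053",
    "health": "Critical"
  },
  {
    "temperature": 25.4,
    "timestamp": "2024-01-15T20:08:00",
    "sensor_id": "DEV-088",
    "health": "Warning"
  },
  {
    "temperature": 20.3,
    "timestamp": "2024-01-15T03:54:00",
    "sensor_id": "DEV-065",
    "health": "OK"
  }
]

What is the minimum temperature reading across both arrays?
16.4

Schema mapping: "temp_value" (sensor_array_2) = "temperature" (sensor_array_1) = temperature reading

Minimum in sensor_array_2: 16.4
Minimum in sensor_array_1: 20.3

Overall minimum: min(16.4, 20.3) = 16.4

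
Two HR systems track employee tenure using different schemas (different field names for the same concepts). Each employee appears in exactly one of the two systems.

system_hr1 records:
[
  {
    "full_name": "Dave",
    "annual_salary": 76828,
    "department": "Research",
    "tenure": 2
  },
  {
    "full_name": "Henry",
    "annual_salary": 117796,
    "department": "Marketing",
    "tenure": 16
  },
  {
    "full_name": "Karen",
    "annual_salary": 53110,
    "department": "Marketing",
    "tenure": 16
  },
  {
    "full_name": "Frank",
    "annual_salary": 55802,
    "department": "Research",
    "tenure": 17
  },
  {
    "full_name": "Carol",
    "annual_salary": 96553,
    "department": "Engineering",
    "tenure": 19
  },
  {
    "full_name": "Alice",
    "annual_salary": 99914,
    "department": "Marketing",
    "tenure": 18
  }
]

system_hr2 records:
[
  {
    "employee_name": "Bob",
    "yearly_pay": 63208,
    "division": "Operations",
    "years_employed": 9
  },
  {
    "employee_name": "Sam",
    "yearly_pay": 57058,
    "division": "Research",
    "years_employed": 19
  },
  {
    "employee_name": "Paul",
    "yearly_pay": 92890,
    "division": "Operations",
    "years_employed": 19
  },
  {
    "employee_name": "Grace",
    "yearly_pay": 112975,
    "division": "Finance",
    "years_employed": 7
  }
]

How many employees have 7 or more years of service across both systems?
9

Reconcile schemas: "tenure" (system_hr1) = "years_employed" (system_hr2) = years of service

From system_hr1: 5 employees with >= 7 years
From system_hr2: 4 employees with >= 7 years

Total: 5 + 4 = 9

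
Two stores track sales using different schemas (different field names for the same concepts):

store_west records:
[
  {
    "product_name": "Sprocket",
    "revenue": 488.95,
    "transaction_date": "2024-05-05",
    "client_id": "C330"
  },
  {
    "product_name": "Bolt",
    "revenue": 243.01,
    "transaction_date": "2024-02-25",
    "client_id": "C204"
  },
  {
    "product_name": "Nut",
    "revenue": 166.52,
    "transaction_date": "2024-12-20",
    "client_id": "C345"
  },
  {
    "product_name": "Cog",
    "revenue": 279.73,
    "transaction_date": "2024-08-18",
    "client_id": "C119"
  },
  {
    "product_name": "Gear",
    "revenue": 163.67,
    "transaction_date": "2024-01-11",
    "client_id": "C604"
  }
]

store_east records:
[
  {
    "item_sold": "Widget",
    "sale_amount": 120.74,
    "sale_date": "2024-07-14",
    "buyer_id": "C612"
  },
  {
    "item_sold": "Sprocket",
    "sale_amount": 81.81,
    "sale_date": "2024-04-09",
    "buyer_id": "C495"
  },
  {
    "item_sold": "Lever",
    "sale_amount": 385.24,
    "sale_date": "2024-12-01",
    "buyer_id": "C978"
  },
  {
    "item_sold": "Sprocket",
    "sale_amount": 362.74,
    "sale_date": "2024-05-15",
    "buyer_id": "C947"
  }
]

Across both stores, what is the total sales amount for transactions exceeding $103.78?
2210.6

Schema mapping: "revenue" (store_west) = "sale_amount" (store_east) = sale amount

Sum of sales > $103.78 in store_west: 1341.88
Sum of sales > $103.78 in store_east: 868.72

Total: 1341.88 + 868.72 = 2210.6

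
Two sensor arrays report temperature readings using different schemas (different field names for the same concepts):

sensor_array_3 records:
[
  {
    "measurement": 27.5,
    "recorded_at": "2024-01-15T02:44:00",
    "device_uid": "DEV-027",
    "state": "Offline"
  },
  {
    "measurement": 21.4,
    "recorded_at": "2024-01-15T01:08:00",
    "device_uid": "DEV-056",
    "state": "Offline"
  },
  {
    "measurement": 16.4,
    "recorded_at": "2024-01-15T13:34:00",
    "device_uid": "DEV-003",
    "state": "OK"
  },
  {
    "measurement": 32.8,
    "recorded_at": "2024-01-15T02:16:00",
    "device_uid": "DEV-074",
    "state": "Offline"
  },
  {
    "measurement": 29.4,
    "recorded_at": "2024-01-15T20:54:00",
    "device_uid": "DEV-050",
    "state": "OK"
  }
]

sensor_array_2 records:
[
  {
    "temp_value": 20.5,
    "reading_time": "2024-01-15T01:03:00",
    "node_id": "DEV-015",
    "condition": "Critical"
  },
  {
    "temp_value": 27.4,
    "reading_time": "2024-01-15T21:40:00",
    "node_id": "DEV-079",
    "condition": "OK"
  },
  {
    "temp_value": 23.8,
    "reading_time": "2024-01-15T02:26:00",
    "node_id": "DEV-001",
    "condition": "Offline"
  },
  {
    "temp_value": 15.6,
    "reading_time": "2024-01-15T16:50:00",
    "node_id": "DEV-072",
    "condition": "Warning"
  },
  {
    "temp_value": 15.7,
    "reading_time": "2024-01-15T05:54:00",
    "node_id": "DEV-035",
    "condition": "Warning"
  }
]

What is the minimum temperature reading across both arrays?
15.6

Schema mapping: "measurement" (sensor_array_3) = "temp_value" (sensor_array_2) = temperature reading

Minimum in sensor_array_3: 16.4
Minimum in sensor_array_2: 15.6

Overall minimum: min(16.4, 15.6) = 15.6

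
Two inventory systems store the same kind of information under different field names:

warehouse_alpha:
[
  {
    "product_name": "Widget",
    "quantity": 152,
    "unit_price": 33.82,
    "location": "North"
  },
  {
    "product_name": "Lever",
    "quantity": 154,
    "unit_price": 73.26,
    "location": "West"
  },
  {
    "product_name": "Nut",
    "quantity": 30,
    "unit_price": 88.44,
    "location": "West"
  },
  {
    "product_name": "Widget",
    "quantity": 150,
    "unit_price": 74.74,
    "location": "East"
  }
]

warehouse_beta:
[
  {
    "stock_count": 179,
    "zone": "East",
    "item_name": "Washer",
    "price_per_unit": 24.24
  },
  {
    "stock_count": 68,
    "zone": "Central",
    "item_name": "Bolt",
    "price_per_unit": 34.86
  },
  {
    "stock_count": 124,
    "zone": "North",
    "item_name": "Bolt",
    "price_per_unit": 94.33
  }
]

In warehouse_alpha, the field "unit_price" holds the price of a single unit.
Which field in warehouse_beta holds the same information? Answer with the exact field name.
price_per_unit

In warehouse_alpha, "unit_price" holds the price of a single unit.
The fields in warehouse_beta are: "stock_count", "zone", "item_name", "price_per_unit".
"price_per_unit" is the match: the name refers to the same concept and its values are decimal currency amounts (e.g. 24.24, 34.86).
The other fields ("stock_count", "zone", "item_name") hold different kinds of data.

So "unit_price" in warehouse_alpha corresponds to "price_per_unit" in warehouse_beta.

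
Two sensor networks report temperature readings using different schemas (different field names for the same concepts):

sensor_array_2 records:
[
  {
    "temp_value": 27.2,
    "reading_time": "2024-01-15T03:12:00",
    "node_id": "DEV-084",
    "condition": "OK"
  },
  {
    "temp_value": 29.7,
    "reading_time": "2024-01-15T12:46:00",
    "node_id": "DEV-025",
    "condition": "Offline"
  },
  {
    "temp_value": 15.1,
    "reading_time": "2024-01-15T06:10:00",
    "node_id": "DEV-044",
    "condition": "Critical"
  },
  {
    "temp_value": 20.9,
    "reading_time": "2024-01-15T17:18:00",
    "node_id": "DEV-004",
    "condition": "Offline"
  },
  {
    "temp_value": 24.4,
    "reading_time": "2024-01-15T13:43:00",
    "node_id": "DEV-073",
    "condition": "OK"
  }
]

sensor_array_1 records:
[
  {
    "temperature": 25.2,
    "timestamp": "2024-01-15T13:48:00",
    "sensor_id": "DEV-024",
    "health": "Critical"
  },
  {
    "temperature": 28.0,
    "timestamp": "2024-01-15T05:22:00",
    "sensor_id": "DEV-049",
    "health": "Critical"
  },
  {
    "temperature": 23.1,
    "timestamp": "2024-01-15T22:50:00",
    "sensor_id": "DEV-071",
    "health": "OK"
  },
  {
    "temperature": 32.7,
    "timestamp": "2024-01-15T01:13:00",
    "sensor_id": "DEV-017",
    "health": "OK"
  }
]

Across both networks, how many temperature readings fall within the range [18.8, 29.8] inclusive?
7

Schema mapping: "temp_value" (sensor_array_2) = "temperature" (sensor_array_1) = temperature

Readings in [18.8, 29.8] from sensor_array_2: 4
Readings in [18.8, 29.8] from sensor_array_1: 3

Total count: 4 + 3 = 7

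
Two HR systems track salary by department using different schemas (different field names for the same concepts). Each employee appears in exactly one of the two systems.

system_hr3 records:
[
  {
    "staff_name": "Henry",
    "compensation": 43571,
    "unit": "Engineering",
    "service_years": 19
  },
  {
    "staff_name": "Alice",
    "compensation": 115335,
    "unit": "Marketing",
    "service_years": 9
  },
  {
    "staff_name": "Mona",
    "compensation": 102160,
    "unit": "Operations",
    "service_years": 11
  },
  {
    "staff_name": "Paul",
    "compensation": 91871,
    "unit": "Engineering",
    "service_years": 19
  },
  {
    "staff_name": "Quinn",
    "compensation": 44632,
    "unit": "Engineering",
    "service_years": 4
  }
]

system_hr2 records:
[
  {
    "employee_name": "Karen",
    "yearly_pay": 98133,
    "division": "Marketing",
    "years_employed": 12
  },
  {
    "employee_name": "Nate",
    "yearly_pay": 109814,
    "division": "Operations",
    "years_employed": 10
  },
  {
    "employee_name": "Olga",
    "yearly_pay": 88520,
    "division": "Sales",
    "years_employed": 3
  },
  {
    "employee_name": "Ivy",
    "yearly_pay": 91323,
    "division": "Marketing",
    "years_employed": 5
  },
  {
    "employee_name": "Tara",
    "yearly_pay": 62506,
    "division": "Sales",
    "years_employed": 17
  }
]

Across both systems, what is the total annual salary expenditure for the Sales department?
151026

Schema mappings:
- "unit" (system_hr3) = "division" (system_hr2) = department
- "compensation" (system_hr3) = "yearly_pay" (system_hr2) = salary

Sales salaries from system_hr3: 0
Sales salaries from system_hr2: 151026

Total: 0 + 151026 = 151026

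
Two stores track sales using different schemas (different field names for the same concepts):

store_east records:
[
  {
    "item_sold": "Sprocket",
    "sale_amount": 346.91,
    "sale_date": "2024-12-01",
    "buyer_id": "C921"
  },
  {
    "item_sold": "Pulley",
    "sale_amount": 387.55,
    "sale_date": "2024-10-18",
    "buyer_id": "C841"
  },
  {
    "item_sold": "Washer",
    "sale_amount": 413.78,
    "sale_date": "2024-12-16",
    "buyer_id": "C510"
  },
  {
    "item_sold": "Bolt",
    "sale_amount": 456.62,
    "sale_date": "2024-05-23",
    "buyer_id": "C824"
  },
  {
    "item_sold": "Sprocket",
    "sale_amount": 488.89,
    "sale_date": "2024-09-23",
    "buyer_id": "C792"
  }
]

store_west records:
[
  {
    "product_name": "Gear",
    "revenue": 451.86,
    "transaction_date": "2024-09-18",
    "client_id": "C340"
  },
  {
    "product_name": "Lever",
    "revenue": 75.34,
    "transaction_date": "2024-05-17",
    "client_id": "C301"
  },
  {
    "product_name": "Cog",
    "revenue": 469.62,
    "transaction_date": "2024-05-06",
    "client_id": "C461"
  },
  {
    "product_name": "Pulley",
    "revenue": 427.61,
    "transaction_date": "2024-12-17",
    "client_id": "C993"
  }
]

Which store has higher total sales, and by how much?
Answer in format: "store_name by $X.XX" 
store_east by $669.32

Schema mapping: "sale_amount" (store_east) = "revenue" (store_west) = sale amount

Total for store_east: 2093.75
Total for store_west: 1424.43

Difference: |2093.75 - 1424.43| = 669.32
store_east has higher sales by $669.32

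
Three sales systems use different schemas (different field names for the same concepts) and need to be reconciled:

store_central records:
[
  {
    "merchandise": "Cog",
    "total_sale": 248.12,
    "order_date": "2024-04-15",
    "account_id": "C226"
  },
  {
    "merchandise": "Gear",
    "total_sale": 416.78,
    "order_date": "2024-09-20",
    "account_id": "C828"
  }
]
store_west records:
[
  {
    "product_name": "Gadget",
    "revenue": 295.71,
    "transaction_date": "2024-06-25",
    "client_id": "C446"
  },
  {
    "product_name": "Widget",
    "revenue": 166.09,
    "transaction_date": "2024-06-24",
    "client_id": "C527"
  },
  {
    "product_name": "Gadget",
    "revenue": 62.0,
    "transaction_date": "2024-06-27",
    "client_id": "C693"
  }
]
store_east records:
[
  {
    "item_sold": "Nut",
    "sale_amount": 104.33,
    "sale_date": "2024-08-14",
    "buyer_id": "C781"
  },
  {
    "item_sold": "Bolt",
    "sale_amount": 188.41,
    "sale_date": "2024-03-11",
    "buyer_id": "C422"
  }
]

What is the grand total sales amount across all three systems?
1481.44

Schema reconciliation - all amount fields map to sale amount:

store_central (total_sale): 664.9
store_west (revenue): 523.8
store_east (sale_amount): 292.74

Grand total: 1481.44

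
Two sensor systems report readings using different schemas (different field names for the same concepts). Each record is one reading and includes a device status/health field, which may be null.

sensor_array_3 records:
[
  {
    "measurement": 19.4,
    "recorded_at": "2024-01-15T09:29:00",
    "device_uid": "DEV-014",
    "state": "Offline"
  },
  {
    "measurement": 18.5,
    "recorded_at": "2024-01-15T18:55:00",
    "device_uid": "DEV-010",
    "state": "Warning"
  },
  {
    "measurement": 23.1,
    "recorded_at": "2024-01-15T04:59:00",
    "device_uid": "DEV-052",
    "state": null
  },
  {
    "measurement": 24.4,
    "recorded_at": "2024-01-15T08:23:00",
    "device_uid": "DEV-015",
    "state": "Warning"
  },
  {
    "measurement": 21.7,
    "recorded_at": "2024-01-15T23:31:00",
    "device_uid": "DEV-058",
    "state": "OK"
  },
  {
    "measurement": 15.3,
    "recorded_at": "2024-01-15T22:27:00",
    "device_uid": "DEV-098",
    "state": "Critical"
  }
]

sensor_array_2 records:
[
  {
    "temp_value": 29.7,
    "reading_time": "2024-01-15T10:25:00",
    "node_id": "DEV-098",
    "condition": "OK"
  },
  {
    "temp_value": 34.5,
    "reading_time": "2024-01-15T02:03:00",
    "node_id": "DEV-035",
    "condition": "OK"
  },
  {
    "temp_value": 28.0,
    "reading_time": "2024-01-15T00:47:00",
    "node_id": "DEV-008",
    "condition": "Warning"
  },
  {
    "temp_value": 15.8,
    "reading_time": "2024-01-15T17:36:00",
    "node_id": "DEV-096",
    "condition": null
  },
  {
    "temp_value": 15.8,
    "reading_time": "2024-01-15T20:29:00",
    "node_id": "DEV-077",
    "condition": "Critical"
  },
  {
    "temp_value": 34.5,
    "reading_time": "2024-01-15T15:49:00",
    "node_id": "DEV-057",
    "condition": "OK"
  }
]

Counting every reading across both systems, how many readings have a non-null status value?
10

Schema mapping: "state" (sensor_array_3) = "condition" (sensor_array_2) = status

Non-null in sensor_array_3: 5
Non-null in sensor_array_2: 5

Total non-null: 5 + 5 = 10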